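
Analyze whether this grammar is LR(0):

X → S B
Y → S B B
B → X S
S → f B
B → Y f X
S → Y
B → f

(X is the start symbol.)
A grammar is LR(0) if no state in the canonical LR(0) collection has:
  - both a shift item (dot before a terminal) and a complete item (shift-reduce conflict), or
  - two or more complete items (reduce-reduce conflict; the accept item [X' → X .] counts as a complete item here).

Augment with X' → X and build the canonical LR(0) collection (I0 = CLOSURE({[X' → . X]}), then GOTO on every symbol after a dot until no new states appear). It has 15 states:
  I0: { [S → . Y], [S → . f B], [X → . S B], [X' → . X], [Y → . S B B] }  — shift
  I1: { [B → . X S], [B → . Y f X], [B → . f], [S → . Y], [S → . f B], [X → . S B], [X → S . B], [Y → . S B B], [Y → S . B B] }  — shift
  I2: { [X' → X .] }  — accept
  I3: { [S → Y .] }  — reduce
  I4: { [B → . X S], [B → . Y f X], [B → . f], [S → . Y], [S → . f B], [S → f . B], [X → . S B], [Y → . S B B] }  — shift
  I5: { [S → f B .] }  — reduce
  I6: { [B → X . S], [S → . Y], [S → . f B], [Y → . S B B] }  — shift
  I7: { [B → Y . f X], [S → Y .] }  — shift, reduce
  I8: { [B → . X S], [B → . Y f X], [B → . f], [B → f .], [S → . Y], [S → . f B], [S → f . B], [X → . S B], [Y → . S B B] }  — shift, reduce
  I9: { [B → Y f . X], [S → . Y], [S → . f B], [X → . S B], [Y → . S B B] }  — shift
  I10: { [B → Y f X .] }  — reduce
  I11: { [B → . X S], [B → . Y f X], [B → . f], [B → X S .], [S → . Y], [S → . f B], [X → . S B], [Y → . S B B], [Y → S . B B] }  — shift, reduce
  I12: { [B → . X S], [B → . Y f X], [B → . f], [S → . Y], [S → . f B], [X → . S B], [Y → . S B B], [Y → S B . B] }  — shift
  I13: { [Y → S B B .] }  — reduce
  I14: { [B → . X S], [B → . Y f X], [B → . f], [S → . Y], [S → . f B], [X → . S B], [X → S B .], [Y → . S B B], [Y → S B . B] }  — shift, reduce

Conflict in state I7:
  Shift-reduce conflict between [S → Y .] and [B → Y . f X]
So the grammar is NOT LR(0).

Answer: No. Shift-reduce conflict between [S → Y .] and [B → Y . f X]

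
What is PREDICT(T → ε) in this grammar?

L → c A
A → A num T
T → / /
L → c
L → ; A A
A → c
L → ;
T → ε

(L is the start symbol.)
{ $, 'c', 'num' }

PREDICT(T → ε) = (FIRST(RHS) \ {ε}) ∪ (FOLLOW(T) if ε ∈ FIRST(RHS), i.e. RHS ⇒* ε)
The right-hand side is ε (FIRST(ε) = { ε }), so the predict set is FOLLOW(T) = { $, 'c', 'num' }
PREDICT(T → ε) = { $, 'c', 'num' }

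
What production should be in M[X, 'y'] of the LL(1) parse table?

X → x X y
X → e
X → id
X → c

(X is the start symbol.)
Empty (error entry)

To find M[X, 'y'], we find productions for X where 'y' is in the predict set (PREDICT(N → α) = (FIRST(α) \ {ε}) ∪ (FOLLOW(N) if α ⇒* ε)).

X → x X y: PREDICT = { 'x' }
X → e: PREDICT = { 'e' }
X → id: PREDICT = { 'id' }
X → c: PREDICT = { 'c' }

M[X, 'y'] is empty (no production applies)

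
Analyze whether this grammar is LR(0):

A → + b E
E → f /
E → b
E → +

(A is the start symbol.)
Yes, the grammar is LR(0)

A grammar is LR(0) if no state in the canonical LR(0) collection has:
  - both a shift item (dot before a terminal) and a complete item (shift-reduce conflict), or
  - two or more complete items (reduce-reduce conflict; the accept item [A' → A .] counts as a complete item here).

Augment with A' → A and build the canonical LR(0) collection (I0 = CLOSURE({[A' → . A]}), then GOTO on every symbol after a dot until no new states appear). It has 9 states:
  I0: { [A → . + b E], [A' → . A] }  — shift
  I1: { [A → + . b E] }  — shift
  I2: { [A' → A .] }  — accept
  I3: { [A → + b . E], [E → . +], [E → . b], [E → . f /] }  — shift
  I4: { [E → + .] }  — reduce
  I5: { [A → + b E .] }  — reduce
  I6: { [E → b .] }  — reduce
  I7: { [E → f . /] }  — shift
  I8: { [E → f / .] }  — reduce

Every state is either a pure shift/goto state or contains exactly one complete item and nothing to shift — no conflicts. The grammar is LR(0).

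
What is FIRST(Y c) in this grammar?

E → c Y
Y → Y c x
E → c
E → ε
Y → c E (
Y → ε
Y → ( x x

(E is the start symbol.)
FIRST sets of the non-terminals involved (from the grammar, by fixed-point iteration):
  FIRST(Y) = { '(', 'c', ε }

To compute FIRST(Y c), process the symbols left to right:
Symbol Y is a non-terminal. Add FIRST(Y) \ {ε} = { '(', 'c' }
Y is nullable (ε ∈ FIRST(Y)), continue to the next symbol.
Symbol c is a terminal. Add 'c' and stop.
FIRST(Y c) = { '(', 'c' }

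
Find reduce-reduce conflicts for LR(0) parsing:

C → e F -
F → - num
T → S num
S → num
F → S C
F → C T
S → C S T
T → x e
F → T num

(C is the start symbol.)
Yes — I20: [S → num .] vs [T → S num .]

Augment with C' → C and build the canonical LR(0) collection (I0 = CLOSURE({[C' → . C]}), then GOTO on every symbol after a dot until no new states appear). It has 23 states:
  I0: { [C → . e F -], [C' → . C] }  — shift
  I1: { [C' → C .] }  — accept
  I2: { [C → . e F -], [C → e . F -], [F → . - num], [F → . C T], [F → . S C], [F → . T num], [S → . C S T], [S → . num], [T → . S num], [T → . x e] }  — shift
  I3: { [F → - . num] }  — shift
  I4: { [C → . e F -], [F → C . T], [S → . C S T], [S → . num], [S → C . S T], [T → . S num], [T → . x e] }  — shift
  I5: { [C → e F . -] }  — shift
  I6: { [C → . e F -], [F → S . C], [T → S . num] }  — shift
  I7: { [F → T . num] }  — shift
  I8: { [S → num .] }  — reduce
  I9: { [T → x . e] }  — shift
  I10: { [T → x e .] }  — reduce
  I11: { [F → T num .] }  — reduce
  I12: { [F → S C .] }  — reduce
  I13: { [T → S num .] }  — reduce
  I14: { [C → e F - .] }  — reduce
  I15: { [C → . e F -], [S → . C S T], [S → . num], [S → C . S T] }  — shift
  I16: { [C → . e F -], [S → . C S T], [S → . num], [S → C S . T], [T → . S num], [T → . x e], [T → S . num] }  — shift
  I17: { [F → C T .] }  — reduce
  I18: { [T → S . num] }  — shift
  I19: { [S → C S T .] }  — reduce
  I20: { [S → num .], [T → S num .] }  — 2 reduces
  I21: { [C → . e F -], [S → . C S T], [S → . num], [S → C S . T], [T → . S num], [T → . x e] }  — shift
  I22: { [F → - num .] }  — reduce

I20 contains complete items [S → num .], [T → S num .] — reduce-reduce conflict.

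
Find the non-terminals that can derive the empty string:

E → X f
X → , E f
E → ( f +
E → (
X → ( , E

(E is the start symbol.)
None

There are no ε-productions, so no non-terminal can derive ε.
No non-terminals are nullable.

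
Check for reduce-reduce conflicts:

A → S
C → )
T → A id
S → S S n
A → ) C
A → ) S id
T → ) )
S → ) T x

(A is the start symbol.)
A reduce-reduce conflict occurs when an LR(0) state has two complete items [A → α .] and [B → β .] — both call for a reduction, and with no lookahead the parser cannot choose between them.

Augment with A' → A and build the canonical LR(0) collection (I0 = CLOSURE({[A' → . A]}), then GOTO on every symbol after a dot until no new states appear). It has 17 states:
  I0: { [A → . ) C], [A → . ) S id], [A → . S], [A' → . A], [S → . ) T x], [S → . S S n] }  — shift
  I1: { [A → ) . C], [A → ) . S id], [A → . ) C], [A → . ) S id], [A → . S], [C → . )], [S → ) . T x], [S → . ) T x], [S → . S S n], [T → . ) )], [T → . A id] }  — shift
  I2: { [A' → A .] }  — accept
  I3: { [A → S .], [S → . ) T x], [S → . S S n], [S → S . S n] }  — shift, reduce
  I4: { [A → . ) C], [A → . ) S id], [A → . S], [S → ) . T x], [S → . ) T x], [S → . S S n], [T → . ) )], [T → . A id] }  — shift
  I5: { [S → . ) T x], [S → . S S n], [S → S . S n], [S → S S . n] }  — shift
  I6: { [S → S S n .] }  — reduce
  I7: { [A → ) . C], [A → ) . S id], [A → . ) C], [A → . ) S id], [A → . S], [C → . )], [S → ) . T x], [S → . ) T x], [S → . S S n], [T → ) . )], [T → . ) )], [T → . A id] }  — shift
  I8: { [T → A . id] }  — shift
  I9: { [S → ) T . x] }  — shift
  I10: { [S → ) T x .] }  — reduce
  I11: { [T → A id .] }  — reduce
  I12: { [A → ) . C], [A → ) . S id], [A → . ) C], [A → . ) S id], [A → . S], [C → ) .], [C → . )], [S → ) . T x], [S → . ) T x], [S → . S S n], [T → ) ) .], [T → ) . )], [T → . ) )], [T → . A id] }  — shift, 2 reduces
  I13: { [A → ) C .] }  — reduce
  I14: { [A → ) S . id], [A → S .], [S → . ) T x], [S → . S S n], [S → S . S n] }  — shift, reduce
  I15: { [A → ) S id .] }  — reduce
  I16: { [A → ) . C], [A → ) . S id], [A → . ) C], [A → . ) S id], [A → . S], [C → ) .], [C → . )], [S → ) . T x], [S → . ) T x], [S → . S S n], [T → ) . )], [T → . ) )], [T → . A id] }  — shift, reduce

I12 contains complete items [C → ) .], [T → ) ) .] — reduce-reduce conflict.

Answer: Yes — I12: [C → ) .] vs [T → ) ) .]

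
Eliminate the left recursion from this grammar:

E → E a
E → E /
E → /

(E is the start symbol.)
E → / E'
E' → a E'
E' → / E'
E' → ε

E is directly left-recursive. The standard transformation for
  A → A α₁ | ... | A α_m | β₁ | ... | β_n
is
  A  → β₁ A' | ... | β_n A'
  A' → α₁ A' | ... | α_m A' | ε

E → / becomes E → / E'
E → E a becomes E' → a E'
E → E / becomes E' → / E'
Add E' → ε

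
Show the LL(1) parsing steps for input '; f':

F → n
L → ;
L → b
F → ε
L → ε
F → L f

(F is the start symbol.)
Stack is shown with the top on the left.

Stack  Input  Action
--------------------
F $    ; f $  output F → L f
L f $  ; f $  output L → ;
; f $  ; f $  match ';'
f $    f $    match 'f'
$      $      accept

The string is accepted.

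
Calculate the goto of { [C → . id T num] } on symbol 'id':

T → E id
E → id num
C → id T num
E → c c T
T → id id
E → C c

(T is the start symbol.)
GOTO(I, 'id') = CLOSURE({ [A → αX.β] : [A → α.Xβ] ∈ I, X = 'id' })

Items with dot before 'id', with the dot advanced:
  [C → . id T num] → [C → id . T num]
Closure of the advanced items:
  [C → id . T num] has the dot before T: add [T → . E id], [T → . id id]
  [T → . E id] has the dot before E: add [E → . id num], [E → . c c T], [E → . C c]
  [E → . C c] has the dot before C: add [C → . id T num]

GOTO = { [C → . id T num], [C → id . T num], [E → . C c], [E → . c c T], [E → . id num], [T → . E id], [T → . id id] }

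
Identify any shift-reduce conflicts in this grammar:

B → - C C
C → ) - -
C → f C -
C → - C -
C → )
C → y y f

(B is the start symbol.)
Yes — I3: [C → ) .] vs [C → ) . - -]

Augment with B' → B and build the canonical LR(0) collection (I0 = CLOSURE({[B' → . B]}), then GOTO on every symbol after a dot until no new states appear). It has 17 states:
  I0: { [B → . - C C], [B' → . B] }  — shift
  I1: { [B → - . C C], [C → . ) - -], [C → . )], [C → . - C -], [C → . f C -], [C → . y y f] }  — shift
  I2: { [B' → B .] }  — accept
  I3: { [C → ) . - -], [C → ) .] }  — shift, reduce
  I4: { [C → - . C -], [C → . ) - -], [C → . )], [C → . - C -], [C → . f C -], [C → . y y f] }  — shift
  I5: { [B → - C . C], [C → . ) - -], [C → . )], [C → . - C -], [C → . f C -], [C → . y y f] }  — shift
  I6: { [C → . ) - -], [C → . )], [C → . - C -], [C → . f C -], [C → . y y f], [C → f . C -] }  — shift
  I7: { [C → y . y f] }  — shift
  I8: { [C → y y . f] }  — shift
  I9: { [C → y y f .] }  — reduce
  I10: { [C → f C . -] }  — shift
  I11: { [C → f C - .] }  — reduce
  I12: { [B → - C C .] }  — reduce
  I13: { [C → - C . -] }  — shift
  I14: { [C → - C - .] }  — reduce
  I15: { [C → ) - . -] }  — shift
  I16: { [C → ) - - .] }  — reduce

I3 contains reduce item [C → ) .] and shift item [C → ) . - -] — shift-reduce conflict.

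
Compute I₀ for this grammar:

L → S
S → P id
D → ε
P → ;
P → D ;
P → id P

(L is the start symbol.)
First, augment the grammar with L' → L
I₀ = CLOSURE({ [L' → . L] }):
  [L' → . L] has the dot before L: add [L → . S]
  [L → . S] has the dot before S: add [S → . P id]
  [S → . P id] has the dot before P: add [P → . ;], [P → . D ;], [P → . id P]
  [P → . D ;] has the dot before D: add [D → .]
No further items can be added.

I₀ = { [D → .], [L → . S], [L' → . L], [P → . ;], [P → . D ;], [P → . id P], [S → . P id] }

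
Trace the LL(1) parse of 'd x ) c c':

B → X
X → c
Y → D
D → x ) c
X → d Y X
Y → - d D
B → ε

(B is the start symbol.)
LL(1) parsing maintains a stack (initially the start symbol over $) and the input. At each step: if the stack top is a terminal, match it against the current input token; if it is a non-terminal N, replace it with the RHS of M[N, lookahead] (the unique production whose predict set contains the lookahead).

Stack is shown with the top on the left.

Stack      Input        Action
------------------------------
B $        d x ) c c $  output B → X
X $        d x ) c c $  output X → d Y X
d Y X $    d x ) c c $  match 'd'
Y X $      x ) c c $    output Y → D
D X $      x ) c c $    output D → x ) c
x ) c X $  x ) c c $    match 'x'
) c X $    ) c c $      match ')'
c X $      c c $        match 'c'
X $        c $          output X → c
c $        c $          match 'c'
$          $            accept

The string is accepted.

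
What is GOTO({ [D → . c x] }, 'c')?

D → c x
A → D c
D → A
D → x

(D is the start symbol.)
{ [D → c . x] }

GOTO(I, 'c') = CLOSURE({ [A → αX.β] : [A → α.Xβ] ∈ I, X = 'c' })

Items with dot before 'c', with the dot advanced:
  [D → . c x] → [D → c . x]
Closure adds nothing (no advanced item has the dot before a non-terminal).

GOTO = { [D → c . x] }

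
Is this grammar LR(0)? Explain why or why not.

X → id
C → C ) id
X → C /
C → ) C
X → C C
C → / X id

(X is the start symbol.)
Augment with X' → X and build the canonical LR(0) collection (I0 = CLOSURE({[X' → . X]}), then GOTO on every symbol after a dot until no new states appear). It has 14 states:
  I0: { [C → . ) C], [C → . / X id], [C → . C ) id], [X → . C /], [X → . C C], [X → . id], [X' → . X] }  — shift
  I1: { [C → ) . C], [C → . ) C], [C → . / X id], [C → . C ) id] }  — shift
  I2: { [C → . ) C], [C → . / X id], [C → . C ) id], [C → / . X id], [X → . C /], [X → . C C], [X → . id] }  — shift
  I3: { [C → . ) C], [C → . / X id], [C → . C ) id], [C → C . ) id], [X → C . /], [X → C . C] }  — shift
  I4: { [X' → X .] }  — accept
  I5: { [X → id .] }  — reduce
  I6: { [C → ) . C], [C → . ) C], [C → . / X id], [C → . C ) id], [C → C ) . id] }  — shift
  I7: { [C → . ) C], [C → . / X id], [C → . C ) id], [C → / . X id], [X → . C /], [X → . C C], [X → . id], [X → C / .] }  — shift, reduce
  I8: { [C → C . ) id], [X → C C .] }  — shift, reduce
  I9: { [C → C ) . id] }  — shift
  I10: { [C → C ) id .] }  — reduce
  I11: { [C → / X . id] }  — shift
  I12: { [C → / X id .] }  — reduce
  I13: { [C → ) C .], [C → C . ) id] }  — shift, reduce

Conflict in state I7:
  Shift-reduce conflict between [X → C / .] and [C → . ) C]
So the grammar is NOT LR(0).

Answer: No. Shift-reduce conflict between [X → C / .] and [C → . ) C]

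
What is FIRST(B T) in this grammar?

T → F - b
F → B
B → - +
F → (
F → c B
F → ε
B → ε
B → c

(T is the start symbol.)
{ '(', '-', 'c' }

FIRST sets of the non-terminals involved (from the grammar, by fixed-point iteration):
  FIRST(B) = { '-', 'c', ε }
  FIRST(T) = { '(', '-', 'c' }

To compute FIRST(B T), process the symbols left to right:
Symbol B is a non-terminal. Add FIRST(B) \ {ε} = { '-', 'c' }
B is nullable (ε ∈ FIRST(B)), continue to the next symbol.
Symbol T is a non-terminal. Add FIRST(T) \ {ε} = { '(', '-', 'c' }
T is not nullable (ε ∉ FIRST(T)), so stop here.
FIRST(B T) = { '(', '-', 'c' }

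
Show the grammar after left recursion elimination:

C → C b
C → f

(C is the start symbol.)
C → f C'
C' → b C'
C' → ε

C is directly left-recursive. The standard transformation for
  A → A α₁ | ... | A α_m | β₁ | ... | β_n
is
  A  → β₁ A' | ... | β_n A'
  A' → α₁ A' | ... | α_m A' | ε

C → f becomes C → f C'
C → C b becomes C' → b C'
Add C' → ε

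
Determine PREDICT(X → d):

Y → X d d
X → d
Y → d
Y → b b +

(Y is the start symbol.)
{ 'd' }

PREDICT(X → d) = (FIRST(RHS) \ {ε}) ∪ (FOLLOW(X) if ε ∈ FIRST(RHS), i.e. RHS ⇒* ε)
FIRST(d) = { 'd' }
ε ∉ FIRST(d), so FOLLOW(X) is not added.
PREDICT(X → d) = { 'd' }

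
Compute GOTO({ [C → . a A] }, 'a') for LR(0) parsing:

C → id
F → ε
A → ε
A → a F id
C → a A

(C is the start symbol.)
{ [A → . a F id], [A → .], [C → a . A] }

GOTO(I, 'a') = CLOSURE({ [A → αX.β] : [A → α.Xβ] ∈ I, X = 'a' })

Items with dot before 'a', with the dot advanced:
  [C → . a A] → [C → a . A]
Closure of the advanced items:
  [C → a . A] has the dot before A: add [A → .], [A → . a F id]

GOTO = { [A → . a F id], [A → .], [C → a . A] }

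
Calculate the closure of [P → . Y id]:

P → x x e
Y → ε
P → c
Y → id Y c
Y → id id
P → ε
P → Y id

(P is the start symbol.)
To compute CLOSURE, for each item [A → α.Bβ] where B is a non-terminal, add [B → .γ] for all productions B → γ; repeat for the newly added items until nothing changes.

Start with: [P → . Y id]
  [P → . Y id] has the dot before Y: add [Y → .], [Y → . id Y c], [Y → . id id]
No further items can be added.

CLOSURE = { [P → . Y id], [Y → . id Y c], [Y → . id id], [Y → .] }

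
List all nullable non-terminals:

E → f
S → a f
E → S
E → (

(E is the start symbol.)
There are no ε-productions, so no non-terminal can derive ε.
No non-terminals are nullable.

Answer: None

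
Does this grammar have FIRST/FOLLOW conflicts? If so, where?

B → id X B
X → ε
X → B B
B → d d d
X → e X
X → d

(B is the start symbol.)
Nullable non-terminals: X.
FIRST sets used below: FIRST(B) = { 'd', 'id' }

X: nullable alternative(s) X → ε; FOLLOW(X) = { 'd', 'id' }
  X → ε: FIRST \ {ε} = { } — this is the only nullable alternative, skip
  X → B B: FIRST \ {ε} = { 'd', 'id' } — overlaps FOLLOW(X) on { 'd', 'id' }: CONFLICT
  X → e X: FIRST \ {ε} = { 'e' } — disjoint from FOLLOW(X)
  X → d: FIRST \ {ε} = { 'd' } — overlaps FOLLOW(X) on { 'd' }: CONFLICT

B has no nullable alternative, so no FIRST/FOLLOW check is needed there.

So the grammar has 2 FIRST/FOLLOW conflicts (marked CONFLICT above).

Answer: Yes. X → B B with FOLLOW(X) on { 'd', 'id' }; X → d with FOLLOW(X) on { 'd' }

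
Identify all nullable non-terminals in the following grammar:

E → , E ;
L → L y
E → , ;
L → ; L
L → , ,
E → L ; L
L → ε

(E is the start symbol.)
A non-terminal is nullable if it can derive ε (the empty string): either it has an ε-production, or it has a production whose right-hand side consists entirely of nullable non-terminals.

ε-productions: L → ε
So L is immediately nullable.
No further non-terminal can be added: every production for the remaining non-terminals contains a terminal or a non-nullable non-terminal.
Nullable = { 'L' }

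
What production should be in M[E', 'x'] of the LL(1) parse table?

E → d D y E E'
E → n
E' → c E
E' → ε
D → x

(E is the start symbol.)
To find M[E', 'x'], we find productions for E' where 'x' is in the predict set (PREDICT(N → α) = (FIRST(α) \ {ε}) ∪ (FOLLOW(N) if α ⇒* ε)).

Relevant sets:
  FOLLOW(E') = { $, 'c' }

E' → c E: PREDICT = { 'c' }
E' → ε: PREDICT = { $, 'c' }

M[E', 'x'] is empty (no production applies)

Answer: Empty (error entry)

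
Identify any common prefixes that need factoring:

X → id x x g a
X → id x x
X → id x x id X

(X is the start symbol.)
Yes, X has productions with common prefix 'id x x'

Left-factoring is needed when two productions for the same non-terminal
share a common prefix on the right-hand side.

Productions for X:
  X → id x x g a
  X → id x x
  X → id x x id X

Found common prefix 'id x x' in productions for X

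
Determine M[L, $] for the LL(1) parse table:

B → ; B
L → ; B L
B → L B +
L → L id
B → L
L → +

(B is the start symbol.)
Empty (error entry)

To find M[L, $], we find productions for L where $ is in the predict set (PREDICT(N → α) = (FIRST(α) \ {ε}) ∪ (FOLLOW(N) if α ⇒* ε)).

Relevant sets:
  FIRST(L) = { '+', ';' }

L → ; B L: PREDICT = { ';' }
L → L id: PREDICT = { '+', ';' }
L → +: PREDICT = { '+' }

M[L, $] is empty (no production applies)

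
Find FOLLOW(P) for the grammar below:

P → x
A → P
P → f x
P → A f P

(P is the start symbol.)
{ $, 'f' }

To compute FOLLOW(P), find every occurrence of P on a right-hand side N → α P β: add FIRST(β) \ {ε}, and if β is empty or nullable also add FOLLOW(N). Iterate to a fixed point.

P is the start symbol, so $ ∈ FOLLOW(P).
In A → P: P is at the end, add FOLLOW(A)
In P → A f P: P is at the end; this adds FOLLOW(P) to itself — nothing new

The FOLLOW sets referred to above (computed the same way, to a fixed point):
  FOLLOW(A) = { 'f' }

Taking the union: FOLLOW(P) = { $, 'f' }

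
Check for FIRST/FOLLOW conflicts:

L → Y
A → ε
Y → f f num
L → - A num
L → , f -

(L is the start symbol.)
No FIRST/FOLLOW conflicts.

Nullable non-terminals: A.
A has a nullable alternative but only one production, so nothing to check.

L, Y have no nullable alternative, so no FIRST/FOLLOW check is needed there.

No FIRST/FOLLOW conflicts found.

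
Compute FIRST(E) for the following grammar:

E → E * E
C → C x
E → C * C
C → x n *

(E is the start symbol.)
{ 'x' }

FIRST sets of the other non-terminals involved (by the same procedure, iterated to a fixed point):
  FIRST(C) = { 'x' }

From E → E * E:
  - E is the symbol being defined: contributes nothing new
    E is not nullable, so stop
From E → C * C:
  - C is a non-terminal: add FIRST(C) \ {ε} = { 'x' }
    C is not nullable, so stop

Collecting: FIRST(E) = { 'x' }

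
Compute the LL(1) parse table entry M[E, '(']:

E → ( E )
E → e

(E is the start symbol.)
To find M[E, '('], we find productions for E where '(' is in the predict set (PREDICT(N → α) = (FIRST(α) \ {ε}) ∪ (FOLLOW(N) if α ⇒* ε)).

E → ( E ): PREDICT = { '(' }
  '(' is in predict set, so this production goes in M[E, '(']
E → e: PREDICT = { 'e' }

M[E, '('] = E → ( E )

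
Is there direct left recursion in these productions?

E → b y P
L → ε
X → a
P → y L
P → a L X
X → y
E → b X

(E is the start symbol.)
E → b y P: starts with b
L → ε: starts with ε
X → a: starts with a
P → y L: starts with y
P → a L X: starts with a
X → y: starts with y
E → b X: starts with b

No direct left recursion found.

Answer: No direct left recursion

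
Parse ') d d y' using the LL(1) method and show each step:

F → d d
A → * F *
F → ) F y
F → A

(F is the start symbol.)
LL(1) parsing maintains a stack (initially the start symbol over $) and the input. At each step: if the stack top is a terminal, match it against the current input token; if it is a non-terminal N, replace it with the RHS of M[N, lookahead] (the unique production whose predict set contains the lookahead).

Stack is shown with the top on the left.

Stack    Input      Action
--------------------------
F $      ) d d y $  output F → ) F y
) F y $  ) d d y $  match ')'
F y $    d d y $    output F → d d
d d y $  d d y $    match 'd'
d y $    d y $      match 'd'
y $      y $        match 'y'
$        $          accept

The string is accepted.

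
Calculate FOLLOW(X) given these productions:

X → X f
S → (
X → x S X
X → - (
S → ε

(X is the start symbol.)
{ $, 'f' }

To compute FOLLOW(X), find every occurrence of X on a right-hand side N → α X β: add FIRST(β) \ {ε}, and if β is empty or nullable also add FOLLOW(N). Iterate to a fixed point.

X is the start symbol, so $ ∈ FOLLOW(X).
In X → X f: X is followed by f, add FIRST(f) \ {ε} = { 'f' }
In X → x S X: X is at the end; this adds FOLLOW(X) to itself — nothing new

Taking the union: FOLLOW(X) = { $, 'f' }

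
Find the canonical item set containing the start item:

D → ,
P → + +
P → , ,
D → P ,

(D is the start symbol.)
First, augment the grammar with D' → D
I₀ = CLOSURE({ [D' → . D] }):
  [D' → . D] has the dot before D: add [D → . ,], [D → . P ,]
  [D → . P ,] has the dot before P: add [P → . + +], [P → . , ,]
No further items can be added.

I₀ = { [D → . ,], [D → . P ,], [D' → . D], [P → . + +], [P → . , ,] }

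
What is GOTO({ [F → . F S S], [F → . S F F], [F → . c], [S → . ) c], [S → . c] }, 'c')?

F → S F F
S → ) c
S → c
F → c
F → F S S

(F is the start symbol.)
GOTO(I, 'c') = CLOSURE({ [A → αX.β] : [A → α.Xβ] ∈ I, X = 'c' })

Items with dot before 'c', with the dot advanced:
  [F → . c] → [F → c .]
  [S → . c] → [S → c .]
Closure adds nothing (no advanced item has the dot before a non-terminal).

GOTO = { [F → c .], [S → c .] }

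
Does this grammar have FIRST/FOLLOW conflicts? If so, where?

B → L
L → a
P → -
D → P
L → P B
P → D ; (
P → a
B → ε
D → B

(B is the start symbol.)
Yes. B → L with FOLLOW(B) on { ';' }; D → P with FOLLOW(D) on { ';' }

A FIRST/FOLLOW conflict occurs when a non-terminal N has a nullable alternative N → β (β ⇒* ε) and another alternative N → α with FIRST(α) ∩ FOLLOW(N) ≠ ∅: on such a lookahead the parser cannot decide between expanding α and letting N vanish via β.

Nullable non-terminals: B, D.
FIRST sets used below: FIRST(L) = { '-', ';', 'a' }, FIRST(P) = { '-', ';', 'a' }, FIRST(B) = { '-', ';', 'a', ε }

B: nullable alternative(s) B → ε; FOLLOW(B) = { $, ';' }
  B → L: FIRST \ {ε} = { '-', ';', 'a' } — overlaps FOLLOW(B) on { ';' }: CONFLICT
  B → ε: FIRST \ {ε} = { } — this is the only nullable alternative, skip

D: nullable alternative(s) D → B; FOLLOW(D) = { ';' }
  D → P: FIRST \ {ε} = { '-', ';', 'a' } — overlaps FOLLOW(D) on { ';' }: CONFLICT
  D → B: FIRST \ {ε} = { '-', ';', 'a' } — this is the only nullable alternative, skip

L, P have no nullable alternative, so no FIRST/FOLLOW check is needed there.

So the grammar has 2 FIRST/FOLLOW conflicts (marked CONFLICT above).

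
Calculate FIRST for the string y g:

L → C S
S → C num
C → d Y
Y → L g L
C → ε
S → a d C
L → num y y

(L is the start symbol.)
To compute FIRST(y g), process the symbols left to right:
Symbol y is a terminal. Add 'y' and stop.
FIRST(y g) = { 'y' }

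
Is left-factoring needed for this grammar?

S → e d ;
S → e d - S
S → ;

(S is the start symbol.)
Left-factoring is needed when two productions for the same non-terminal
share a common prefix on the right-hand side.

Productions for S:
  S → e d ;
  S → e d - S
  S → ;

Found common prefix 'e d' in productions for S

Answer: Yes, S has productions with common prefix 'e d'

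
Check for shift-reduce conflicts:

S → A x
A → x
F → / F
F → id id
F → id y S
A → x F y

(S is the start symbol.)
Augment with S' → S and build the canonical LR(0) collection (I0 = CLOSURE({[S' → . S]}), then GOTO on every symbol after a dot until no new states appear). It has 13 states:
  I0: { [A → . x F y], [A → . x], [S → . A x], [S' → . S] }  — shift
  I1: { [S → A . x] }  — shift
  I2: { [S' → S .] }  — accept
  I3: { [A → x . F y], [A → x .], [F → . / F], [F → . id id], [F → . id y S] }  — shift, reduce
  I4: { [F → . / F], [F → . id id], [F → . id y S], [F → / . F] }  — shift
  I5: { [A → x F . y] }  — shift
  I6: { [F → id . id], [F → id . y S] }  — shift
  I7: { [F → id id .] }  — reduce
  I8: { [A → . x F y], [A → . x], [F → id y . S], [S → . A x] }  — shift
  I9: { [F → id y S .] }  — reduce
  I10: { [A → x F y .] }  — reduce
  I11: { [F → / F .] }  — reduce
  I12: { [S → A x .] }  — reduce

I3 contains reduce item [A → x .] and shift items [F → . / F], [F → . id id], [F → . id y S] — shift-reduce conflict.

Answer: Yes — I3: [A → x .] vs [F → . / F]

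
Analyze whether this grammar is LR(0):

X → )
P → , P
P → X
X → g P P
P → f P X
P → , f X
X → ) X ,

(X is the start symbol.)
Augment with X' → X and build the canonical LR(0) collection (I0 = CLOSURE({[X' → . X]}), then GOTO on every symbol after a dot until no new states appear). It has 16 states:
  I0: { [X → . ) X ,], [X → . )], [X → . g P P], [X' → . X] }  — shift
  I1: { [X → ) . X ,], [X → ) .], [X → . ) X ,], [X → . )], [X → . g P P] }  — shift, reduce
  I2: { [X' → X .] }  — accept
  I3: { [P → . , P], [P → . , f X], [P → . X], [P → . f P X], [X → . ) X ,], [X → . )], [X → . g P P], [X → g . P P] }  — shift
  I4: { [P → , . P], [P → , . f X], [P → . , P], [P → . , f X], [P → . X], [P → . f P X], [X → . ) X ,], [X → . )], [X → . g P P] }  — shift
  I5: { [P → . , P], [P → . , f X], [P → . X], [P → . f P X], [X → . ) X ,], [X → . )], [X → . g P P], [X → g P . P] }  — shift
  I6: { [P → X .] }  — reduce
  I7: { [P → . , P], [P → . , f X], [P → . X], [P → . f P X], [P → f . P X], [X → . ) X ,], [X → . )], [X → . g P P] }  — shift
  I8: { [P → f P . X], [X → . ) X ,], [X → . )], [X → . g P P] }  — shift
  I9: { [P → f P X .] }  — reduce
  I10: { [X → g P P .] }  — reduce
  I11: { [P → , P .] }  — reduce
  I12: { [P → , f . X], [P → . , P], [P → . , f X], [P → . X], [P → . f P X], [P → f . P X], [X → . ) X ,], [X → . )], [X → . g P P] }  — shift
  I13: { [P → , f X .], [P → X .] }  — 2 reduces
  I14: { [X → ) X . ,] }  — shift
  I15: { [X → ) X , .] }  — reduce

Conflict in state I1:
  Shift-reduce conflict between [X → ) .] and [X → . )]
So the grammar is NOT LR(0).

Answer: No. Shift-reduce conflict between [X → ) .] and [X → . )]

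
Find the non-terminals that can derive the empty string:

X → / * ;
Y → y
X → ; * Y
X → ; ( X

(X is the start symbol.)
A non-terminal is nullable if it can derive ε (the empty string): either it has an ε-production, or it has a production whose right-hand side consists entirely of nullable non-terminals.

There are no ε-productions, so no non-terminal can derive ε.
No non-terminals are nullable.

Answer: None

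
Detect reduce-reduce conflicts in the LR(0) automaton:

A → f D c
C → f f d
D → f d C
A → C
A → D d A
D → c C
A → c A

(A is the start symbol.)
Yes — I18: [A → C .] vs [D → c C .]

Augment with A' → A and build the canonical LR(0) collection (I0 = CLOSURE({[A' → . A]}), then GOTO on every symbol after a dot until no new states appear). It has 21 states:
  I0: { [A → . C], [A → . D d A], [A → . c A], [A → . f D c], [A' → . A], [C → . f f d], [D → . c C], [D → . f d C] }  — shift
  I1: { [A' → A .] }  — accept
  I2: { [A → C .] }  — reduce
  I3: { [A → D . d A] }  — shift
  I4: { [A → . C], [A → . D d A], [A → . c A], [A → . f D c], [A → c . A], [C → . f f d], [D → . c C], [D → . f d C], [D → c . C] }  — shift
  I5: { [A → f . D c], [C → f . f d], [D → . c C], [D → . f d C], [D → f . d C] }  — shift
  I6: { [A → f D . c] }  — shift
  I7: { [C → . f f d], [D → c . C] }  — shift
  I8: { [C → . f f d], [D → f d . C] }  — shift
  I9: { [C → f f . d], [D → f . d C] }  — shift
  I10: { [C → . f f d], [C → f f d .], [D → f d . C] }  — shift, reduce
  I11: { [D → f d C .] }  — reduce
  I12: { [C → f . f d] }  — shift
  I13: { [C → f f . d] }  — shift
  I14: { [C → f f d .] }  — reduce
  I15: { [D → c C .] }  — reduce
  I16: { [A → f D c .] }  — reduce
  I17: { [A → c A .] }  — reduce
  I18: { [A → C .], [D → c C .] }  — 2 reduces
  I19: { [A → . C], [A → . D d A], [A → . c A], [A → . f D c], [A → D d . A], [C → . f f d], [D → . c C], [D → . f d C] }  — shift
  I20: { [A → D d A .] }  — reduce

I18 contains complete items [A → C .], [D → c C .] — reduce-reduce conflict.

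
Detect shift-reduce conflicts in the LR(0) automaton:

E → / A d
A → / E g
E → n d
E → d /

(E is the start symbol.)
A shift-reduce conflict occurs when an LR(0) state has both:
  - a complete (reduce) item [A → α .] (dot at the end), and
  - a shift item [B → β . c γ] (dot before a terminal).

Augment with E' → E and build the canonical LR(0) collection (I0 = CLOSURE({[E' → . E]}), then GOTO on every symbol after a dot until no new states appear). It has 12 states:
  I0: { [E → . / A d], [E → . d /], [E → . n d], [E' → . E] }  — shift
  I1: { [A → . / E g], [E → / . A d] }  — shift
  I2: { [E' → E .] }  — accept
  I3: { [E → d . /] }  — shift
  I4: { [E → n . d] }  — shift
  I5: { [E → n d .] }  — reduce
  I6: { [E → d / .] }  — reduce
  I7: { [A → / . E g], [E → . / A d], [E → . d /], [E → . n d] }  — shift
  I8: { [E → / A . d] }  — shift
  I9: { [E → / A d .] }  — reduce
  I10: { [A → / E . g] }  — shift
  I11: { [A → / E g .] }  — reduce

No state contains both a complete item and a shift item.

Answer: No shift-reduce conflicts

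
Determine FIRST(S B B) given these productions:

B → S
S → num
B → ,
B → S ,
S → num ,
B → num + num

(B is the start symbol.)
FIRST sets of the non-terminals involved (from the grammar, by fixed-point iteration):
  FIRST(S) = { 'num' }

To compute FIRST(S B B), process the symbols left to right:
Symbol S is a non-terminal. Add FIRST(S) \ {ε} = { 'num' }
S is not nullable (ε ∉ FIRST(S)), so stop here.
FIRST(S B B) = { 'num' }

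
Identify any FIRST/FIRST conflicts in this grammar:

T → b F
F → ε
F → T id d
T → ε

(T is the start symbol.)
FIRST sets of the non-terminals at (or reachable through a nullable prefix from) the front of some alternative:
  FIRST(T) = { 'b', ε }

Productions for T:
  T → b F: FIRST = { 'b' }
  T → ε: FIRST = { ε }
Productions for F:
  F → ε: FIRST = { ε }
  F → T id d: FIRST = { 'b', 'id' }

All alternatives of each non-terminal have pairwise disjoint FIRST sets.

Answer: No FIRST/FIRST conflicts.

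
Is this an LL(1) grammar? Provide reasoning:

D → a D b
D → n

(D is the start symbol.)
A grammar is LL(1) if for each non-terminal N with multiple productions, the predict sets of those productions are pairwise disjoint, where PREDICT(N → α) = (FIRST(α) \ {ε}) ∪ (FOLLOW(N) if α ⇒* ε).

For D:
  PREDICT(D → a D b) = { 'a' }
  PREDICT(D → n) = { 'n' }

All predict sets are disjoint. The grammar IS LL(1).

Answer: Yes, the grammar is LL(1).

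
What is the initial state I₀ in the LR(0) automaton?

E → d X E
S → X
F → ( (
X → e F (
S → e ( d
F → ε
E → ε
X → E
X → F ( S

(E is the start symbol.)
First, augment the grammar with E' → E
I₀ = CLOSURE({ [E' → . E] }):
  [E' → . E] has the dot before E: add [E → . d X E], [E → .]
No further items can be added.

I₀ = { [E → . d X E], [E → .], [E' → . E] }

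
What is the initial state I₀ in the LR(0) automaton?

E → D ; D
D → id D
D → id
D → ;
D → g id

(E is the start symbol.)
First, augment the grammar with E' → E
I₀ = CLOSURE({ [E' → . E] }):
  [E' → . E] has the dot before E: add [E → . D ; D]
  [E → . D ; D] has the dot before D: add [D → . id D], [D → . id], [D → . ;], [D → . g id]
No further items can be added.

I₀ = { [D → . ;], [D → . g id], [D → . id D], [D → . id], [E → . D ; D], [E' → . E] }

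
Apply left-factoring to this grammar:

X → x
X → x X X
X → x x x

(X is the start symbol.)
X → x X'
X' → ε
X' → X X
X' → x x

Left-factoring transforms A → αβ₁ | αβ₂ into A → αA' and A' → β₁ | β₂
(α is the longest common prefix among the alternatives). Repeat until
no nonterminal has two alternatives with a common prefix.

Round 1: X has alternatives sharing prefix 'x'. Introduce X': X → x X'
  Add: X' → ε
  Add: X' → X X
  Add: X' → x x

No remaining common prefixes — done.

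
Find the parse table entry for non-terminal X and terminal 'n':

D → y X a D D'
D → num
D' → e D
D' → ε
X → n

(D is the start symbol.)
X → n

To find M[X, 'n'], we find productions for X where 'n' is in the predict set (PREDICT(N → α) = (FIRST(α) \ {ε}) ∪ (FOLLOW(N) if α ⇒* ε)).

X → n: PREDICT = { 'n' }
  'n' is in predict set, so this production goes in M[X, 'n']

M[X, 'n'] = X → n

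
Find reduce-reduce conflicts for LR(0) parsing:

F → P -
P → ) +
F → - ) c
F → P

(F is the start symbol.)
No reduce-reduce conflicts

Augment with F' → F and build the canonical LR(0) collection (I0 = CLOSURE({[F' → . F]}), then GOTO on every symbol after a dot until no new states appear). It has 9 states:
  I0: { [F → . - ) c], [F → . P -], [F → . P], [F' → . F], [P → . ) +] }  — shift
  I1: { [P → ) . +] }  — shift
  I2: { [F → - . ) c] }  — shift
  I3: { [F' → F .] }  — accept
  I4: { [F → P . -], [F → P .] }  — shift, reduce
  I5: { [F → P - .] }  — reduce
  I6: { [F → - ) . c] }  — shift
  I7: { [F → - ) c .] }  — reduce
  I8: { [P → ) + .] }  — reduce

No state contains more than one complete item.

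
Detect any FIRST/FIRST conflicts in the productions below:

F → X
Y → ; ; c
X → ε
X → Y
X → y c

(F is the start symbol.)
No FIRST/FIRST conflicts.

A FIRST/FIRST conflict occurs when two productions N → α and N → β for the same non-terminal have FIRST(α) ∩ FIRST(β) ≠ ∅ (with ε ∈ FIRST of a nullable right-hand side, so two nullable alternatives also conflict).

FIRST sets of the non-terminals at (or reachable through a nullable prefix from) the front of some alternative:
  FIRST(Y) = { ';' }

Productions for X:
  X → ε: FIRST = { ε }
  X → Y: FIRST = { ';' }
  X → y c: FIRST = { 'y' }
F, Y have only one production, so no FIRST/FIRST conflict is possible there.

All alternatives of each non-terminal have pairwise disjoint FIRST sets.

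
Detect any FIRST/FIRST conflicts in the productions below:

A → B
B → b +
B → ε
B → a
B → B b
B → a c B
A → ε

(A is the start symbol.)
Yes. A → B / A → ε on { ε }; B → b '+' / B → B b on { 'b' }; B → a / B → B b on { 'a' }; B → a / B → a c B on { 'a' }; B → B b / B → a c B on { 'a' }

FIRST sets of the non-terminals at (or reachable through a nullable prefix from) the front of some alternative:
  FIRST(B) = { 'a', 'b', ε }

Productions for A:
  A → B: FIRST = { 'a', 'b', ε }
  A → ε: FIRST = { ε }
Productions for B:
  B → b +: FIRST = { 'b' }
  B → ε: FIRST = { ε }
  B → a: FIRST = { 'a' }
  B → B b: FIRST = { 'a', 'b' }
  B → a c B: FIRST = { 'a' }

Conflict for A: A → B and A → ε
  Overlap: { ε }
Conflict for B: B → b + and B → B b
  Overlap: { 'b' }
Conflict for B: B → a and B → B b
  Overlap: { 'a' }
Conflict for B: B → a and B → a c B
  Overlap: { 'a' }
Conflict for B: B → B b and B → a c B
  Overlap: { 'a' }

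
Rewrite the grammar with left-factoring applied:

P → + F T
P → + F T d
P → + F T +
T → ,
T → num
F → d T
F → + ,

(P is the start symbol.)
Left-factoring transforms A → αβ₁ | αβ₂ into A → αA' and A' → β₁ | β₂
(α is the longest common prefix among the alternatives). Repeat until
no nonterminal has two alternatives with a common prefix.

Round 1: P has alternatives sharing prefix '+ F T'. Introduce P': P → + F T P'
  Add: P' → ε
  Add: P' → d
  Add: P' → +

No remaining common prefixes — done.

Resulting grammar:
P → + F T P'
P' → ε
P' → d
P' → +
T → ,
T → num
F → d T
F → + ,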